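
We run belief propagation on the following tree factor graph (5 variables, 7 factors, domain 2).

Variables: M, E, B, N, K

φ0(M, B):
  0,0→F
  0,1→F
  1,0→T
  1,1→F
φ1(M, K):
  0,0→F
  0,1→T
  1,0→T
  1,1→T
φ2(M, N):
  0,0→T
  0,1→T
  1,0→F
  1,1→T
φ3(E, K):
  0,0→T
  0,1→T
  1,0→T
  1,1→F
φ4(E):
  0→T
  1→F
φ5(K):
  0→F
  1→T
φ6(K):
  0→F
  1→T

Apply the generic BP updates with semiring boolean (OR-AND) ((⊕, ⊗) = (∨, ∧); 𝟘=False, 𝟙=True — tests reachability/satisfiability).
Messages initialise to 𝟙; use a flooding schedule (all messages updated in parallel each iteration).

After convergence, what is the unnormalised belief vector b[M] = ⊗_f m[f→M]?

init: all messages = 𝟙 over 2 values
r1 m[φ0→M] = [F, T]
r1 m[φ0→B] = [T, F]
r1 m[φ1→M] = [T, T]
r1 m[φ1→K] = [T, T]
r1 m[φ2→M] = [T, T]
r1 m[φ2→N] = [T, T]
r1 m[φ3→E] = [T, T]
r1 m[φ3→K] = [T, T]
r1 m[φ4→E] = [T, F]
r1 m[φ5→K] = [F, T]
r1 m[φ6→K] = [F, T]
r1 m[M→φ0] = [T, T]
r1 m[M→φ1] = [T, T]
r1 m[M→φ2] = [T, T]
r1 m[E→φ3] = [T, T]
r1 m[E→φ4] = [T, T]
r1 m[B→φ0] = [T, T]
r1 m[N→φ2] = [T, T]
r1 m[K→φ1] = [T, T]
r1 m[K→φ3] = [T, T]
r1 m[K→φ5] = [T, T]
r1 m[K→φ6] = [T, T]
r2 m[φ0→M] = [F, T]
r2 m[φ0→B] = [T, F]
r2 m[φ1→M] = [T, T]
r2 m[φ1→K] = [T, T]
r2 m[φ2→M] = [T, T]
r2 m[φ2→N] = [T, T]
r2 m[φ3→E] = [T, T]
r2 m[φ3→K] = [T, T]
r2 m[φ4→E] = [T, F]
r2 m[φ5→K] = [F, T]
r2 m[φ6→K] = [F, T]
r2 m[M→φ0] = [T, T]
r2 m[M→φ1] = [F, T]
r2 m[M→φ2] = [F, T]
r2 m[E→φ3] = [T, F]
r2 m[E→φ4] = [T, T]
r2 m[B→φ0] = [T, T]
r2 m[N→φ2] = [T, T]
r2 m[K→φ1] = [F, T]
r2 m[K→φ3] = [F, T]
r2 m[K→φ5] = [F, T]
r2 m[K→φ6] = [F, T]
r3 m[φ0→M] = [F, T]
r3 m[φ0→B] = [T, F]
r3 m[φ1→M] = [T, T]
r3 m[φ1→K] = [T, T]
r3 m[φ2→M] = [T, T]
r3 m[φ2→N] = [F, T]
r3 m[φ3→E] = [T, F]
r3 m[φ3→K] = [T, T]
r3 m[φ4→E] = [T, F]
r3 m[φ5→K] = [F, T]
r3 m[φ6→K] = [F, T]
r3 m[M→φ0] = [T, T]
r3 m[M→φ1] = [F, T]
r3 m[M→φ2] = [F, T]
r3 m[E→φ3] = [T, F]
r3 m[E→φ4] = [T, T]
r3 m[B→φ0] = [T, T]
r3 m[N→φ2] = [T, T]
r3 m[K→φ1] = [F, T]
r3 m[K→φ3] = [F, T]
r3 m[K→φ5] = [F, T]
r3 m[K→φ6] = [F, T]
r4 m[φ0→M] = [F, T]
r4 m[φ0→B] = [T, F]
r4 m[φ1→M] = [T, T]
r4 m[φ1→K] = [T, T]
r4 m[φ2→M] = [T, T]
r4 m[φ2→N] = [F, T]
r4 m[φ3→E] = [T, F]
r4 m[φ3→K] = [T, T]
r4 m[φ4→E] = [T, F]
r4 m[φ5→K] = [F, T]
r4 m[φ6→K] = [F, T]
r4 m[M→φ0] = [T, T]
r4 m[M→φ1] = [F, T]
r4 m[M→φ2] = [F, T]
r4 m[E→φ3] = [T, F]
r4 m[E→φ4] = [T, F]
r4 m[B→φ0] = [T, T]
r4 m[N→φ2] = [T, T]
r4 m[K→φ1] = [F, T]
r4 m[K→φ3] = [F, T]
r4 m[K→φ5] = [F, T]
r4 m[K→φ6] = [F, T]
r5 m[φ0→M] = [F, T]
r5 m[φ0→B] = [T, F]
r5 m[φ1→M] = [T, T]
r5 m[φ1→K] = [T, T]
r5 m[φ2→M] = [T, T]
r5 m[φ2→N] = [F, T]
r5 m[φ3→E] = [T, F]
r5 m[φ3→K] = [T, T]
r5 m[φ4→E] = [T, F]
r5 m[φ5→K] = [F, T]
r5 m[φ6→K] = [F, T]
r5 m[M→φ0] = [T, T]
r5 m[M→φ1] = [F, T]
r5 m[M→φ2] = [F, T]
r5 m[E→φ3] = [T, F]
r5 m[E→φ4] = [T, F]
r5 m[B→φ0] = [T, T]
r5 m[N→φ2] = [T, T]
r5 m[K→φ1] = [F, T]
r5 m[K→φ3] = [F, T]
r5 m[K→φ5] = [F, T]
r5 m[K→φ6] = [F, T]
fixed point reached at round 5
b[M] = ⊗ incoming = [F, T]

b[M] = [F, T]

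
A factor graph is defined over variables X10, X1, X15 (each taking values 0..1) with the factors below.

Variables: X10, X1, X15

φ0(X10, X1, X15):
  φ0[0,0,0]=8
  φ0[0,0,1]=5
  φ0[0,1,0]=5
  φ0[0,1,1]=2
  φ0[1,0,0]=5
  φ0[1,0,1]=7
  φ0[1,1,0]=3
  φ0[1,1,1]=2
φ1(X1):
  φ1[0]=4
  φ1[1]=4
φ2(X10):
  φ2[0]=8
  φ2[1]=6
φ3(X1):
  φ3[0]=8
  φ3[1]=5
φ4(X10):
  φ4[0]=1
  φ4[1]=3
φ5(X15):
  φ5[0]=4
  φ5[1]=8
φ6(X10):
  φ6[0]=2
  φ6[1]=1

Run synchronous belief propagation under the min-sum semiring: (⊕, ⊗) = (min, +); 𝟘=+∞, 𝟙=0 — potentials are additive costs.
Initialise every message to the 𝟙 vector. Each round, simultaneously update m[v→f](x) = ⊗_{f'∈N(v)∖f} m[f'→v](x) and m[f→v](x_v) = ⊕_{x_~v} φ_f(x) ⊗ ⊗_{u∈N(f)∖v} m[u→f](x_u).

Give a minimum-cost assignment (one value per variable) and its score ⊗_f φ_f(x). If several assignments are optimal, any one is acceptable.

init: all messages = 𝟙 over 2 values
r1 m[φ0→X10] = [2, 2]
r1 m[φ0→X1] = [5, 2]
r1 m[φ0→X15] = [3, 2]
r1 m[φ1→X1] = [4, 4]
r1 m[φ2→X10] = [8, 6]
r1 m[φ3→X1] = [8, 5]
r1 m[φ4→X10] = [1, 3]
r1 m[φ5→X15] = [4, 8]
r1 m[φ6→X10] = [2, 1]
r1 m[X10→φ0] = [0, 0]
r1 m[X10→φ2] = [0, 0]
r1 m[X10→φ4] = [0, 0]
r1 m[X10→φ6] = [0, 0]
r1 m[X1→φ0] = [0, 0]
r1 m[X1→φ1] = [0, 0]
r1 m[X1→φ3] = [0, 0]
r1 m[X15→φ0] = [0, 0]
r1 m[X15→φ5] = [0, 0]
r2 m[φ0→X10] = [2, 2]
r2 m[φ0→X1] = [5, 2]
r2 m[φ0→X15] = [3, 2]
r2 m[φ1→X1] = [4, 4]
r2 m[φ2→X10] = [8, 6]
r2 m[φ3→X1] = [8, 5]
r2 m[φ4→X10] = [1, 3]
r2 m[φ5→X15] = [4, 8]
r2 m[φ6→X10] = [2, 1]
r2 m[X10→φ0] = [11, 10]
r2 m[X10→φ2] = [5, 6]
r2 m[X10→φ4] = [12, 9]
r2 m[X10→φ6] = [11, 11]
r2 m[X1→φ0] = [12, 9]
r2 m[X1→φ1] = [13, 7]
r2 m[X1→φ3] = [9, 6]
r2 m[X15→φ0] = [4, 8]
r2 m[X15→φ5] = [3, 2]
r3 m[φ0→X10] = [18, 16]
r3 m[φ0→X1] = [19, 17]
r3 m[φ0→X15] = [22, 21]
r3 m[φ1→X1] = [4, 4]
r3 m[φ2→X10] = [8, 6]
r3 m[φ3→X1] = [8, 5]
r3 m[φ4→X10] = [1, 3]
r3 m[φ5→X15] = [4, 8]
r3 m[φ6→X10] = [2, 1]
r3 m[X10→φ0] = [11, 10]
r3 m[X10→φ2] = [5, 6]
r3 m[X10→φ4] = [12, 9]
r3 m[X10→φ6] = [11, 11]
r3 m[X1→φ0] = [12, 9]
r3 m[X1→φ1] = [13, 7]
r3 m[X1→φ3] = [9, 6]
r3 m[X15→φ0] = [4, 8]
r3 m[X15→φ5] = [3, 2]
r4 m[φ0→X10] = [18, 16]
r4 m[φ0→X1] = [19, 17]
r4 m[φ0→X15] = [22, 21]
r4 m[φ1→X1] = [4, 4]
r4 m[φ2→X10] = [8, 6]
r4 m[φ3→X1] = [8, 5]
r4 m[φ4→X10] = [1, 3]
r4 m[φ5→X15] = [4, 8]
r4 m[φ6→X10] = [2, 1]
r4 m[X10→φ0] = [11, 10]
r4 m[X10→φ2] = [21, 20]
r4 m[X10→φ4] = [28, 23]
r4 m[X10→φ6] = [27, 25]
r4 m[X1→φ0] = [12, 9]
r4 m[X1→φ1] = [27, 22]
r4 m[X1→φ3] = [23, 21]
r4 m[X15→φ0] = [4, 8]
r4 m[X15→φ5] = [22, 21]
r5 m[φ0→X10] = [18, 16]
r5 m[φ0→X1] = [19, 17]
r5 m[φ0→X15] = [22, 21]
r5 m[φ1→X1] = [4, 4]
r5 m[φ2→X10] = [8, 6]
r5 m[φ3→X1] = [8, 5]
r5 m[φ4→X10] = [1, 3]
r5 m[φ5→X15] = [4, 8]
r5 m[φ6→X10] = [2, 1]
r5 m[X10→φ0] = [11, 10]
r5 m[X10→φ2] = [21, 20]
r5 m[X10→φ4] = [28, 23]
r5 m[X10→φ6] = [27, 25]
r5 m[X1→φ0] = [12, 9]
r5 m[X1→φ1] = [27, 22]
r5 m[X1→φ3] = [23, 21]
r5 m[X15→φ0] = [4, 8]
r5 m[X15→φ5] = [22, 21]
fixed point reached at round 5
traceback from X10: (X10=1, X1=1, X15=0), score=26

assignment: (X10=1, X1=1, X15=0); score = 26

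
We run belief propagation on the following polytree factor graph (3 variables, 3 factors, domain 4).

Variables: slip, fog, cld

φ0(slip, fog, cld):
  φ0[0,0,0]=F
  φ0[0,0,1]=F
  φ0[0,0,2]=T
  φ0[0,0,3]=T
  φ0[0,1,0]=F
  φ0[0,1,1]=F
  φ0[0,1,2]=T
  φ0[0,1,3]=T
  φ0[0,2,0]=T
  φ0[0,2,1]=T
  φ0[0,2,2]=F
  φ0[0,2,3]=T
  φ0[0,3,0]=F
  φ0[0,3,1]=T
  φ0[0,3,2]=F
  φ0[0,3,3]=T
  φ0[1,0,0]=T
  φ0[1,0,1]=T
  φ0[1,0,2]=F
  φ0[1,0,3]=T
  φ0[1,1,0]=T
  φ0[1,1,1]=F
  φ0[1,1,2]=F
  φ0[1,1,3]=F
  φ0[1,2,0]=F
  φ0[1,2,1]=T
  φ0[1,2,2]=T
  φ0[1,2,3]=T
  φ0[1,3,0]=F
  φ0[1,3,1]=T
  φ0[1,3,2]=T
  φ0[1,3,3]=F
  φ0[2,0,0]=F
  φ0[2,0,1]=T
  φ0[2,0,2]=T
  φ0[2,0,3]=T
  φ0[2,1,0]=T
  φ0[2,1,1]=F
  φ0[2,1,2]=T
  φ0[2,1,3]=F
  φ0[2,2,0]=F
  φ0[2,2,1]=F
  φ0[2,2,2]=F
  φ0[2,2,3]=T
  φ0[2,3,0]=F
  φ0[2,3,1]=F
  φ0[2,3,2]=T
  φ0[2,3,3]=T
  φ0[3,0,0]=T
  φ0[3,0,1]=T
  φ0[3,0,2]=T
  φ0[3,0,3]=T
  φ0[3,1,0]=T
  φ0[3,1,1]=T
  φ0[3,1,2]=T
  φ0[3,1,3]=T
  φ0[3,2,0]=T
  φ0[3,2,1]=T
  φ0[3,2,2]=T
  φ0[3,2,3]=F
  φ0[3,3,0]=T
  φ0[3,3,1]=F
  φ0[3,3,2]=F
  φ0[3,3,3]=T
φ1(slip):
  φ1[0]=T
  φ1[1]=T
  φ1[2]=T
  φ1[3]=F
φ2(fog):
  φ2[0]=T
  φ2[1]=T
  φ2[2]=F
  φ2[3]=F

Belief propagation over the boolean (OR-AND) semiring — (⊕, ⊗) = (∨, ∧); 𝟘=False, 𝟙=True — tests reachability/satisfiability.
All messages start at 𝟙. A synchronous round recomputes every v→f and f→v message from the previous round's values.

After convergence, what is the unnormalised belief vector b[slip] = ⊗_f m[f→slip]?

b[slip] = [T, T, T, F]

init: all messages = 𝟙 over 4 values
r1 m[φ0→slip] = [T, T, T, T]
r1 m[φ0→fog] = [T, T, T, T]
r1 m[φ0→cld] = [T, T, T, T]
r1 m[φ1→slip] = [T, T, T, F]
r1 m[φ2→fog] = [T, T, F, F]
r1 m[slip→φ0] = [T, T, T, T]
r1 m[slip→φ1] = [T, T, T, T]
r1 m[fog→φ0] = [T, T, T, T]
r1 m[fog→φ2] = [T, T, T, T]
r1 m[cld→φ0] = [T, T, T, T]
r2 m[φ0→slip] = [T, T, T, T]
r2 m[φ0→fog] = [T, T, T, T]
r2 m[φ0→cld] = [T, T, T, T]
r2 m[φ1→slip] = [T, T, T, F]
r2 m[φ2→fog] = [T, T, F, F]
r2 m[slip→φ0] = [T, T, T, F]
r2 m[slip→φ1] = [T, T, T, T]
r2 m[fog→φ0] = [T, T, F, F]
r2 m[fog→φ2] = [T, T, T, T]
r2 m[cld→φ0] = [T, T, T, T]
r3 m[φ0→slip] = [T, T, T, T]
r3 m[φ0→fog] = [T, T, T, T]
r3 m[φ0→cld] = [T, T, T, T]
r3 m[φ1→slip] = [T, T, T, F]
r3 m[φ2→fog] = [T, T, F, F]
r3 m[slip→φ0] = [T, T, T, F]
r3 m[slip→φ1] = [T, T, T, T]
r3 m[fog→φ0] = [T, T, F, F]
r3 m[fog→φ2] = [T, T, T, T]
r3 m[cld→φ0] = [T, T, T, T]
fixed point reached at round 3
b[slip] = ⊗ incoming = [T, T, T, F]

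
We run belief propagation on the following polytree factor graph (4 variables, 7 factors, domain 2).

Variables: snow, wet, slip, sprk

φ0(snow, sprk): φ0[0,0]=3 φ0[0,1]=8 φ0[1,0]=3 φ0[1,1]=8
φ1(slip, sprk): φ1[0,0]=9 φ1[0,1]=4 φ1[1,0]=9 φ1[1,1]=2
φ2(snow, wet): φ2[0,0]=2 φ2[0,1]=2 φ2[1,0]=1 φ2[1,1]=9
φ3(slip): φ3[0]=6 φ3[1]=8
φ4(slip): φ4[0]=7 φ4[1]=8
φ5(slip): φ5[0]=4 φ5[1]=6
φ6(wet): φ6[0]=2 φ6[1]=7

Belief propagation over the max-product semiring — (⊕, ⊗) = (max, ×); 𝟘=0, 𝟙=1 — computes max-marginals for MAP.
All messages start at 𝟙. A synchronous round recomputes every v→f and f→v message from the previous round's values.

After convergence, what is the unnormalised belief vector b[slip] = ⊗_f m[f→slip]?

init: all messages = 𝟙 over 2 values
r1 m[φ0→snow] = [8, 8]
r1 m[φ0→sprk] = [3, 8]
r1 m[φ1→slip] = [9, 9]
r1 m[φ1→sprk] = [9, 4]
r1 m[φ2→snow] = [2, 9]
r1 m[φ2→wet] = [2, 9]
r1 m[φ3→slip] = [6, 8]
r1 m[φ4→slip] = [7, 8]
r1 m[φ5→slip] = [4, 6]
r1 m[φ6→wet] = [2, 7]
r1 m[snow→φ0] = [1, 1]
r1 m[snow→φ2] = [1, 1]
r1 m[wet→φ2] = [1, 1]
r1 m[wet→φ6] = [1, 1]
r1 m[slip→φ1] = [1, 1]
r1 m[slip→φ3] = [1, 1]
r1 m[slip→φ4] = [1, 1]
r1 m[slip→φ5] = [1, 1]
r1 m[sprk→φ0] = [1, 1]
r1 m[sprk→φ1] = [1, 1]
r2 m[φ0→snow] = [8, 8]
r2 m[φ0→sprk] = [3, 8]
r2 m[φ1→slip] = [9, 9]
r2 m[φ1→sprk] = [9, 4]
r2 m[φ2→snow] = [2, 9]
r2 m[φ2→wet] = [2, 9]
r2 m[φ3→slip] = [6, 8]
r2 m[φ4→slip] = [7, 8]
r2 m[φ5→slip] = [4, 6]
r2 m[φ6→wet] = [2, 7]
r2 m[snow→φ0] = [2, 9]
r2 m[snow→φ2] = [8, 8]
r2 m[wet→φ2] = [2, 7]
r2 m[wet→φ6] = [2, 9]
r2 m[slip→φ1] = [168, 384]
r2 m[slip→φ3] = [252, 432]
r2 m[slip→φ4] = [216, 432]
r2 m[slip→φ5] = [378, 576]
r2 m[sprk→φ0] = [9, 4]
r2 m[sprk→φ1] = [3, 8]
r3 m[φ0→snow] = [32, 32]
r3 m[φ0→sprk] = [27, 72]
r3 m[φ1→slip] = [32, 27]
r3 m[φ1→sprk] = [3456, 768]
r3 m[φ2→snow] = [14, 63]
r3 m[φ2→wet] = [16, 72]
r3 m[φ3→slip] = [6, 8]
r3 m[φ4→slip] = [7, 8]
r3 m[φ5→slip] = [4, 6]
r3 m[φ6→wet] = [2, 7]
r3 m[snow→φ0] = [2, 9]
r3 m[snow→φ2] = [8, 8]
r3 m[wet→φ2] = [2, 7]
r3 m[wet→φ6] = [2, 9]
r3 m[slip→φ1] = [168, 384]
r3 m[slip→φ3] = [252, 432]
r3 m[slip→φ4] = [216, 432]
r3 m[slip→φ5] = [378, 576]
r3 m[sprk→φ0] = [9, 4]
r3 m[sprk→φ1] = [3, 8]
r4 m[φ0→snow] = [32, 32]
r4 m[φ0→sprk] = [27, 72]
r4 m[φ1→slip] = [32, 27]
r4 m[φ1→sprk] = [3456, 768]
r4 m[φ2→snow] = [14, 63]
r4 m[φ2→wet] = [16, 72]
r4 m[φ3→slip] = [6, 8]
r4 m[φ4→slip] = [7, 8]
r4 m[φ5→slip] = [4, 6]
r4 m[φ6→wet] = [2, 7]
r4 m[snow→φ0] = [14, 63]
r4 m[snow→φ2] = [32, 32]
r4 m[wet→φ2] = [2, 7]
r4 m[wet→φ6] = [16, 72]
r4 m[slip→φ1] = [168, 384]
r4 m[slip→φ3] = [896, 1296]
r4 m[slip→φ4] = [768, 1296]
r4 m[slip→φ5] = [1344, 1728]
r4 m[sprk→φ0] = [3456, 768]
r4 m[sprk→φ1] = [27, 72]
r5 m[φ0→snow] = [10368, 10368]
r5 m[φ0→sprk] = [189, 504]
r5 m[φ1→slip] = [288, 243]
r5 m[φ1→sprk] = [3456, 768]
r5 m[φ2→snow] = [14, 63]
r5 m[φ2→wet] = [64, 288]
r5 m[φ3→slip] = [6, 8]
r5 m[φ4→slip] = [7, 8]
r5 m[φ5→slip] = [4, 6]
r5 m[φ6→wet] = [2, 7]
r5 m[snow→φ0] = [14, 63]
r5 m[snow→φ2] = [32, 32]
r5 m[wet→φ2] = [2, 7]
r5 m[wet→φ6] = [16, 72]
r5 m[slip→φ1] = [168, 384]
r5 m[slip→φ3] = [896, 1296]
r5 m[slip→φ4] = [768, 1296]
r5 m[slip→φ5] = [1344, 1728]
r5 m[sprk→φ0] = [3456, 768]
r5 m[sprk→φ1] = [27, 72]
r6 m[φ0→snow] = [10368, 10368]
r6 m[φ0→sprk] = [189, 504]
r6 m[φ1→slip] = [288, 243]
r6 m[φ1→sprk] = [3456, 768]
r6 m[φ2→snow] = [14, 63]
r6 m[φ2→wet] = [64, 288]
r6 m[φ3→slip] = [6, 8]
r6 m[φ4→slip] = [7, 8]
r6 m[φ5→slip] = [4, 6]
r6 m[φ6→wet] = [2, 7]
r6 m[snow→φ0] = [14, 63]
r6 m[snow→φ2] = [10368, 10368]
r6 m[wet→φ2] = [2, 7]
r6 m[wet→φ6] = [64, 288]
r6 m[slip→φ1] = [168, 384]
r6 m[slip→φ3] = [8064, 11664]
r6 m[slip→φ4] = [6912, 11664]
r6 m[slip→φ5] = [12096, 15552]
r6 m[sprk→φ0] = [3456, 768]
r6 m[sprk→φ1] = [189, 504]
r7 m[φ0→snow] = [10368, 10368]
r7 m[φ0→sprk] = [189, 504]
r7 m[φ1→slip] = [2016, 1701]
r7 m[φ1→sprk] = [3456, 768]
r7 m[φ2→snow] = [14, 63]
r7 m[φ2→wet] = [20736, 93312]
r7 m[φ3→slip] = [6, 8]
r7 m[φ4→slip] = [7, 8]
r7 m[φ5→slip] = [4, 6]
r7 m[φ6→wet] = [2, 7]
r7 m[snow→φ0] = [14, 63]
r7 m[snow→φ2] = [10368, 10368]
r7 m[wet→φ2] = [2, 7]
r7 m[wet→φ6] = [64, 288]
r7 m[slip→φ1] = [168, 384]
r7 m[slip→φ3] = [8064, 11664]
r7 m[slip→φ4] = [6912, 11664]
r7 m[slip→φ5] = [12096, 15552]
r7 m[sprk→φ0] = [3456, 768]
r7 m[sprk→φ1] = [189, 504]
r8 m[φ0→snow] = [10368, 10368]
r8 m[φ0→sprk] = [189, 504]
r8 m[φ1→slip] = [2016, 1701]
r8 m[φ1→sprk] = [3456, 768]
r8 m[φ2→snow] = [14, 63]
r8 m[φ2→wet] = [20736, 93312]
r8 m[φ3→slip] = [6, 8]
r8 m[φ4→slip] = [7, 8]
r8 m[φ5→slip] = [4, 6]
r8 m[φ6→wet] = [2, 7]
r8 m[snow→φ0] = [14, 63]
r8 m[snow→φ2] = [10368, 10368]
r8 m[wet→φ2] = [2, 7]
r8 m[wet→φ6] = [20736, 93312]
r8 m[slip→φ1] = [168, 384]
r8 m[slip→φ3] = [56448, 81648]
r8 m[slip→φ4] = [48384, 81648]
r8 m[slip→φ5] = [84672, 108864]
r8 m[sprk→φ0] = [3456, 768]
r8 m[sprk→φ1] = [189, 504]
r9 m[φ0→snow] = [10368, 10368]
r9 m[φ0→sprk] = [189, 504]
r9 m[φ1→slip] = [2016, 1701]
r9 m[φ1→sprk] = [3456, 768]
r9 m[φ2→snow] = [14, 63]
r9 m[φ2→wet] = [20736, 93312]
r9 m[φ3→slip] = [6, 8]
r9 m[φ4→slip] = [7, 8]
r9 m[φ5→slip] = [4, 6]
r9 m[φ6→wet] = [2, 7]
r9 m[snow→φ0] = [14, 63]
r9 m[snow→φ2] = [10368, 10368]
r9 m[wet→φ2] = [2, 7]
r9 m[wet→φ6] = [20736, 93312]
r9 m[slip→φ1] = [168, 384]
r9 m[slip→φ3] = [56448, 81648]
r9 m[slip→φ4] = [48384, 81648]
r9 m[slip→φ5] = [84672, 108864]
r9 m[sprk→φ0] = [3456, 768]
r9 m[sprk→φ1] = [189, 504]
fixed point reached at round 9
b[slip] = ⊗ incoming = [338688, 653184]

b[slip] = [338688, 653184]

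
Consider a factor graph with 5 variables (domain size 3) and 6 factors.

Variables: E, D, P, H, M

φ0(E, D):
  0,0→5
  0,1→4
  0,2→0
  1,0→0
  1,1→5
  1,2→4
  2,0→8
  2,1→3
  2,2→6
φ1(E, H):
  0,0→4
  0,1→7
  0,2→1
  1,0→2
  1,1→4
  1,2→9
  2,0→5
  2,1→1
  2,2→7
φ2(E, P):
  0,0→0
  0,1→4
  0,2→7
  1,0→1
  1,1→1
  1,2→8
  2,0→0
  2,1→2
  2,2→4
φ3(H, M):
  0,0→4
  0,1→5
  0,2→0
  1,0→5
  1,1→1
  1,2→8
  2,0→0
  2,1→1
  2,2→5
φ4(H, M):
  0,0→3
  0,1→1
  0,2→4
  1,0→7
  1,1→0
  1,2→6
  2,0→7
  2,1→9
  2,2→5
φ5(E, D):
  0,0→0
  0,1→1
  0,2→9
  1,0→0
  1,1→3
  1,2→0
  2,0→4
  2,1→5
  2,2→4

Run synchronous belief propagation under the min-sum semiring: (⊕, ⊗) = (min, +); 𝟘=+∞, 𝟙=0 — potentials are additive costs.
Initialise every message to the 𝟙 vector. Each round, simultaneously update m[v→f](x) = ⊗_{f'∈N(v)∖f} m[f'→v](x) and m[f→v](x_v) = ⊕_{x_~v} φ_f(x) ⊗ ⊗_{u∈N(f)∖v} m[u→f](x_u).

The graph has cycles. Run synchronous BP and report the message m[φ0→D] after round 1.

init: all messages = 𝟙 over 3 values
r1 m[φ0→E] = [0, 0, 3]
r1 m[φ0→D] = [0, 3, 0]
r1 m[φ1→E] = [1, 2, 1]
r1 m[φ1→H] = [2, 1, 1]
r1 m[φ2→E] = [0, 1, 0]
r1 m[φ2→P] = [0, 1, 4]
r1 m[φ3→H] = [0, 1, 0]
r1 m[φ3→M] = [0, 1, 0]
r1 m[φ4→H] = [1, 0, 5]
r1 m[φ4→M] = [3, 0, 4]
r1 m[φ5→E] = [0, 0, 4]
r1 m[φ5→D] = [0, 1, 0]
r1 m[E→φ0] = [0, 0, 0]
r1 m[E→φ1] = [0, 0, 0]
r1 m[E→φ2] = [0, 0, 0]
r1 m[E→φ5] = [0, 0, 0]
r1 m[D→φ0] = [0, 0, 0]
r1 m[D→φ5] = [0, 0, 0]
r1 m[P→φ2] = [0, 0, 0]
r1 m[H→φ1] = [0, 0, 0]
r1 m[H→φ3] = [0, 0, 0]
r1 m[H→φ4] = [0, 0, 0]
r1 m[M→φ3] = [0, 0, 0]
r1 m[M→φ4] = [0, 0, 0]

message @ round 1 = [0, 3, 0]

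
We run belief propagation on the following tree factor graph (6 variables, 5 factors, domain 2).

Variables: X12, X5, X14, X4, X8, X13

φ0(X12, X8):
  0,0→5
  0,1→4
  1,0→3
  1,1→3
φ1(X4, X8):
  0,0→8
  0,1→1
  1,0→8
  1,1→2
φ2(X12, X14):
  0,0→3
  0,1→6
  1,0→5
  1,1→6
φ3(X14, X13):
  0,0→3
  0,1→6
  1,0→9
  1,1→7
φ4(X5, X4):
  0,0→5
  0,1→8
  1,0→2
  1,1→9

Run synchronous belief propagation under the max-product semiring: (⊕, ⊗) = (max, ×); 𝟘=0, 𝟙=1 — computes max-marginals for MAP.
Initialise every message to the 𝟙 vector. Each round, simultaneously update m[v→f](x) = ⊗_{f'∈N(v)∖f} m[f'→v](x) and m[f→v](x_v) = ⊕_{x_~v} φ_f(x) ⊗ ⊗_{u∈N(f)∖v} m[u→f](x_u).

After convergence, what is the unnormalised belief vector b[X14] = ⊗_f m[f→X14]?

b[X14] = [6480, 19440]

init: all messages = 𝟙 over 2 values
r1 m[φ0→X12] = [5, 3]
r1 m[φ0→X8] = [5, 4]
r1 m[φ1→X4] = [8, 8]
r1 m[φ1→X8] = [8, 2]
r1 m[φ2→X12] = [6, 6]
r1 m[φ2→X14] = [5, 6]
r1 m[φ3→X14] = [6, 9]
r1 m[φ3→X13] = [9, 7]
r1 m[φ4→X5] = [8, 9]
r1 m[φ4→X4] = [5, 9]
r1 m[X12→φ0] = [1, 1]
r1 m[X12→φ2] = [1, 1]
r1 m[X5→φ4] = [1, 1]
r1 m[X14→φ2] = [1, 1]
r1 m[X14→φ3] = [1, 1]
r1 m[X4→φ1] = [1, 1]
r1 m[X4→φ4] = [1, 1]
r1 m[X8→φ0] = [1, 1]
r1 m[X8→φ1] = [1, 1]
r1 m[X13→φ3] = [1, 1]
r2 m[φ0→X12] = [5, 3]
r2 m[φ0→X8] = [5, 4]
r2 m[φ1→X4] = [8, 8]
r2 m[φ1→X8] = [8, 2]
r2 m[φ2→X12] = [6, 6]
r2 m[φ2→X14] = [5, 6]
r2 m[φ3→X14] = [6, 9]
r2 m[φ3→X13] = [9, 7]
r2 m[φ4→X5] = [8, 9]
r2 m[φ4→X4] = [5, 9]
r2 m[X12→φ0] = [6, 6]
r2 m[X12→φ2] = [5, 3]
r2 m[X5→φ4] = [1, 1]
r2 m[X14→φ2] = [6, 9]
r2 m[X14→φ3] = [5, 6]
r2 m[X4→φ1] = [5, 9]
r2 m[X4→φ4] = [8, 8]
r2 m[X8→φ0] = [8, 2]
r2 m[X8→φ1] = [5, 4]
r2 m[X13→φ3] = [1, 1]
r3 m[φ0→X12] = [40, 24]
r3 m[φ0→X8] = [30, 24]
r3 m[φ1→X4] = [40, 40]
r3 m[φ1→X8] = [72, 18]
r3 m[φ2→X12] = [54, 54]
r3 m[φ2→X14] = [15, 30]
r3 m[φ3→X14] = [6, 9]
r3 m[φ3→X13] = [54, 42]
r3 m[φ4→X5] = [64, 72]
r3 m[φ4→X4] = [5, 9]
r3 m[X12→φ0] = [6, 6]
r3 m[X12→φ2] = [5, 3]
r3 m[X5→φ4] = [1, 1]
r3 m[X14→φ2] = [6, 9]
r3 m[X14→φ3] = [5, 6]
r3 m[X4→φ1] = [5, 9]
r3 m[X4→φ4] = [8, 8]
r3 m[X8→φ0] = [8, 2]
r3 m[X8→φ1] = [5, 4]
r3 m[X13→φ3] = [1, 1]
r4 m[φ0→X12] = [40, 24]
r4 m[φ0→X8] = [30, 24]
r4 m[φ1→X4] = [40, 40]
r4 m[φ1→X8] = [72, 18]
r4 m[φ2→X12] = [54, 54]
r4 m[φ2→X14] = [15, 30]
r4 m[φ3→X14] = [6, 9]
r4 m[φ3→X13] = [54, 42]
r4 m[φ4→X5] = [64, 72]
r4 m[φ4→X4] = [5, 9]
r4 m[X12→φ0] = [54, 54]
r4 m[X12→φ2] = [40, 24]
r4 m[X5→φ4] = [1, 1]
r4 m[X14→φ2] = [6, 9]
r4 m[X14→φ3] = [15, 30]
r4 m[X4→φ1] = [5, 9]
r4 m[X4→φ4] = [40, 40]
r4 m[X8→φ0] = [72, 18]
r4 m[X8→φ1] = [30, 24]
r4 m[X13→φ3] = [1, 1]
r5 m[φ0→X12] = [360, 216]
r5 m[φ0→X8] = [270, 216]
r5 m[φ1→X4] = [240, 240]
r5 m[φ1→X8] = [72, 18]
r5 m[φ2→X12] = [54, 54]
r5 m[φ2→X14] = [120, 240]
r5 m[φ3→X14] = [6, 9]
r5 m[φ3→X13] = [270, 210]
r5 m[φ4→X5] = [320, 360]
r5 m[φ4→X4] = [5, 9]
r5 m[X12→φ0] = [54, 54]
r5 m[X12→φ2] = [40, 24]
r5 m[X5→φ4] = [1, 1]
r5 m[X14→φ2] = [6, 9]
r5 m[X14→φ3] = [15, 30]
r5 m[X4→φ1] = [5, 9]
r5 m[X4→φ4] = [40, 40]
r5 m[X8→φ0] = [72, 18]
r5 m[X8→φ1] = [30, 24]
r5 m[X13→φ3] = [1, 1]
r6 m[φ0→X12] = [360, 216]
r6 m[φ0→X8] = [270, 216]
r6 m[φ1→X4] = [240, 240]
r6 m[φ1→X8] = [72, 18]
r6 m[φ2→X12] = [54, 54]
r6 m[φ2→X14] = [120, 240]
r6 m[φ3→X14] = [6, 9]
r6 m[φ3→X13] = [270, 210]
r6 m[φ4→X5] = [320, 360]
r6 m[φ4→X4] = [5, 9]
r6 m[X12→φ0] = [54, 54]
r6 m[X12→φ2] = [360, 216]
r6 m[X5→φ4] = [1, 1]
r6 m[X14→φ2] = [6, 9]
r6 m[X14→φ3] = [120, 240]
r6 m[X4→φ1] = [5, 9]
r6 m[X4→φ4] = [240, 240]
r6 m[X8→φ0] = [72, 18]
r6 m[X8→φ1] = [270, 216]
r6 m[X13→φ3] = [1, 1]
r7 m[φ0→X12] = [360, 216]
r7 m[φ0→X8] = [270, 216]
r7 m[φ1→X4] = [2160, 2160]
r7 m[φ1→X8] = [72, 18]
r7 m[φ2→X12] = [54, 54]
r7 m[φ2→X14] = [1080, 2160]
r7 m[φ3→X14] = [6, 9]
r7 m[φ3→X13] = [2160, 1680]
r7 m[φ4→X5] = [1920, 2160]
r7 m[φ4→X4] = [5, 9]
r7 m[X12→φ0] = [54, 54]
r7 m[X12→φ2] = [360, 216]
r7 m[X5→φ4] = [1, 1]
r7 m[X14→φ2] = [6, 9]
r7 m[X14→φ3] = [120, 240]
r7 m[X4→φ1] = [5, 9]
r7 m[X4→φ4] = [240, 240]
r7 m[X8→φ0] = [72, 18]
r7 m[X8→φ1] = [270, 216]
r7 m[X13→φ3] = [1, 1]
r8 m[φ0→X12] = [360, 216]
r8 m[φ0→X8] = [270, 216]
r8 m[φ1→X4] = [2160, 2160]
r8 m[φ1→X8] = [72, 18]
r8 m[φ2→X12] = [54, 54]
r8 m[φ2→X14] = [1080, 2160]
r8 m[φ3→X14] = [6, 9]
r8 m[φ3→X13] = [2160, 1680]
r8 m[φ4→X5] = [1920, 2160]
r8 m[φ4→X4] = [5, 9]
r8 m[X12→φ0] = [54, 54]
r8 m[X12→φ2] = [360, 216]
r8 m[X5→φ4] = [1, 1]
r8 m[X14→φ2] = [6, 9]
r8 m[X14→φ3] = [1080, 2160]
r8 m[X4→φ1] = [5, 9]
r8 m[X4→φ4] = [2160, 2160]
r8 m[X8→φ0] = [72, 18]
r8 m[X8→φ1] = [270, 216]
r8 m[X13→φ3] = [1, 1]
r9 m[φ0→X12] = [360, 216]
r9 m[φ0→X8] = [270, 216]
r9 m[φ1→X4] = [2160, 2160]
r9 m[φ1→X8] = [72, 18]
r9 m[φ2→X12] = [54, 54]
r9 m[φ2→X14] = [1080, 2160]
r9 m[φ3→X14] = [6, 9]
r9 m[φ3→X13] = [19440, 15120]
r9 m[φ4→X5] = [17280, 19440]
r9 m[φ4→X4] = [5, 9]
r9 m[X12→φ0] = [54, 54]
r9 m[X12→φ2] = [360, 216]
r9 m[X5→φ4] = [1, 1]
r9 m[X14→φ2] = [6, 9]
r9 m[X14→φ3] = [1080, 2160]
r9 m[X4→φ1] = [5, 9]
r9 m[X4→φ4] = [2160, 2160]
r9 m[X8→φ0] = [72, 18]
r9 m[X8→φ1] = [270, 216]
r9 m[X13→φ3] = [1, 1]
r10 m[φ0→X12] = [360, 216]
r10 m[φ0→X8] = [270, 216]
r10 m[φ1→X4] = [2160, 2160]
r10 m[φ1→X8] = [72, 18]
r10 m[φ2→X12] = [54, 54]
r10 m[φ2→X14] = [1080, 2160]
r10 m[φ3→X14] = [6, 9]
r10 m[φ3→X13] = [19440, 15120]
r10 m[φ4→X5] = [17280, 19440]
r10 m[φ4→X4] = [5, 9]
r10 m[X12→φ0] = [54, 54]
r10 m[X12→φ2] = [360, 216]
r10 m[X5→φ4] = [1, 1]
r10 m[X14→φ2] = [6, 9]
r10 m[X14→φ3] = [1080, 2160]
r10 m[X4→φ1] = [5, 9]
r10 m[X4→φ4] = [2160, 2160]
r10 m[X8→φ0] = [72, 18]
r10 m[X8→φ1] = [270, 216]
r10 m[X13→φ3] = [1, 1]
fixed point reached at round 10
b[X14] = ⊗ incoming = [6480, 19440]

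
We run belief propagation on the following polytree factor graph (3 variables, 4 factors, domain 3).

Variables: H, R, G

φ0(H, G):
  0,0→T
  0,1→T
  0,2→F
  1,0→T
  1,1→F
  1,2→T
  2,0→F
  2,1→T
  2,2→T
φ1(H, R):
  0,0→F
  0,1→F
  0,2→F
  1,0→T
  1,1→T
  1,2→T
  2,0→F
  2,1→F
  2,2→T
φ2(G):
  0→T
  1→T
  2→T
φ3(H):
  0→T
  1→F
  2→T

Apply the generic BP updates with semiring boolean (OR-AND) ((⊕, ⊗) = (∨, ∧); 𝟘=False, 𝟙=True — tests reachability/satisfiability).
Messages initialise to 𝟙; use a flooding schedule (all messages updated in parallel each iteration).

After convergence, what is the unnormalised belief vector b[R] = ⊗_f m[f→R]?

init: all messages = 𝟙 over 3 values
r1 m[φ0→H] = [T, T, T]
r1 m[φ0→G] = [T, T, T]
r1 m[φ1→H] = [F, T, T]
r1 m[φ1→R] = [T, T, T]
r1 m[φ2→G] = [T, T, T]
r1 m[φ3→H] = [T, F, T]
r1 m[H→φ0] = [T, T, T]
r1 m[H→φ1] = [T, T, T]
r1 m[H→φ3] = [T, T, T]
r1 m[R→φ1] = [T, T, T]
r1 m[G→φ0] = [T, T, T]
r1 m[G→φ2] = [T, T, T]
r2 m[φ0→H] = [T, T, T]
r2 m[φ0→G] = [T, T, T]
r2 m[φ1→H] = [F, T, T]
r2 m[φ1→R] = [T, T, T]
r2 m[φ2→G] = [T, T, T]
r2 m[φ3→H] = [T, F, T]
r2 m[H→φ0] = [F, F, T]
r2 m[H→φ1] = [T, F, T]
r2 m[H→φ3] = [F, T, T]
r2 m[R→φ1] = [T, T, T]
r2 m[G→φ0] = [T, T, T]
r2 m[G→φ2] = [T, T, T]
r3 m[φ0→H] = [T, T, T]
r3 m[φ0→G] = [F, T, T]
r3 m[φ1→H] = [F, T, T]
r3 m[φ1→R] = [F, F, T]
r3 m[φ2→G] = [T, T, T]
r3 m[φ3→H] = [T, F, T]
r3 m[H→φ0] = [F, F, T]
r3 m[H→φ1] = [T, F, T]
r3 m[H→φ3] = [F, T, T]
r3 m[R→φ1] = [T, T, T]
r3 m[G→φ0] = [T, T, T]
r3 m[G→φ2] = [T, T, T]
r4 m[φ0→H] = [T, T, T]
r4 m[φ0→G] = [F, T, T]
r4 m[φ1→H] = [F, T, T]
r4 m[φ1→R] = [F, F, T]
r4 m[φ2→G] = [T, T, T]
r4 m[φ3→H] = [T, F, T]
r4 m[H→φ0] = [F, F, T]
r4 m[H→φ1] = [T, F, T]
r4 m[H→φ3] = [F, T, T]
r4 m[R→φ1] = [T, T, T]
r4 m[G→φ0] = [T, T, T]
r4 m[G→φ2] = [F, T, T]
r5 m[φ0→H] = [T, T, T]
r5 m[φ0→G] = [F, T, T]
r5 m[φ1→H] = [F, T, T]
r5 m[φ1→R] = [F, F, T]
r5 m[φ2→G] = [T, T, T]
r5 m[φ3→H] = [T, F, T]
r5 m[H→φ0] = [F, F, T]
r5 m[H→φ1] = [T, F, T]
r5 m[H→φ3] = [F, T, T]
r5 m[R→φ1] = [T, T, T]
r5 m[G→φ0] = [T, T, T]
r5 m[G→φ2] = [F, T, T]
fixed point reached at round 5
b[R] = ⊗ incoming = [F, F, T]

b[R] = [F, F, T]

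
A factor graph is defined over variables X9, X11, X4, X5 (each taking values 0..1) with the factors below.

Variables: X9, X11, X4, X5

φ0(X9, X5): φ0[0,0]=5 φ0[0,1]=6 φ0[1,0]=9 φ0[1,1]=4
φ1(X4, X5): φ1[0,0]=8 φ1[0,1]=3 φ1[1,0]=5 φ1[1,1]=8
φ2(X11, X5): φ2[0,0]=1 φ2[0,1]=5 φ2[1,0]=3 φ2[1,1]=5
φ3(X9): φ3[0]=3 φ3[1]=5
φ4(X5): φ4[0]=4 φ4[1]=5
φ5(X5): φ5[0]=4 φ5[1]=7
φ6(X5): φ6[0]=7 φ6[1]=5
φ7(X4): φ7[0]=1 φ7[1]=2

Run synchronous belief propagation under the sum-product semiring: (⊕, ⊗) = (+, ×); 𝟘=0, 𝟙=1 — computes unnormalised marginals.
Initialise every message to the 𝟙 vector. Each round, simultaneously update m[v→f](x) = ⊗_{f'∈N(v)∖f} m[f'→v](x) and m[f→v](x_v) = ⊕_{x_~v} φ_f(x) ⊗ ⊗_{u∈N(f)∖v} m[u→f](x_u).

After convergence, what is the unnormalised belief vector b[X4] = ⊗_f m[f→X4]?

init: all messages = 𝟙 over 2 values
r1 m[φ0→X9] = [11, 13]
r1 m[φ0→X5] = [14, 10]
r1 m[φ1→X4] = [11, 13]
r1 m[φ1→X5] = [13, 11]
r1 m[φ2→X11] = [6, 8]
r1 m[φ2→X5] = [4, 10]
r1 m[φ3→X9] = [3, 5]
r1 m[φ4→X5] = [4, 5]
r1 m[φ5→X5] = [4, 7]
r1 m[φ6→X5] = [7, 5]
r1 m[φ7→X4] = [1, 2]
r1 m[X9→φ0] = [1, 1]
r1 m[X9→φ3] = [1, 1]
r1 m[X11→φ2] = [1, 1]
r1 m[X4→φ1] = [1, 1]
r1 m[X4→φ7] = [1, 1]
r1 m[X5→φ0] = [1, 1]
r1 m[X5→φ1] = [1, 1]
r1 m[X5→φ2] = [1, 1]
r1 m[X5→φ4] = [1, 1]
r1 m[X5→φ5] = [1, 1]
r1 m[X5→φ6] = [1, 1]
r2 m[φ0→X9] = [11, 13]
r2 m[φ0→X5] = [14, 10]
r2 m[φ1→X4] = [11, 13]
r2 m[φ1→X5] = [13, 11]
r2 m[φ2→X11] = [6, 8]
r2 m[φ2→X5] = [4, 10]
r2 m[φ3→X9] = [3, 5]
r2 m[φ4→X5] = [4, 5]
r2 m[φ5→X5] = [4, 7]
r2 m[φ6→X5] = [7, 5]
r2 m[φ7→X4] = [1, 2]
r2 m[X9→φ0] = [3, 5]
r2 m[X9→φ3] = [11, 13]
r2 m[X11→φ2] = [1, 1]
r2 m[X4→φ1] = [1, 2]
r2 m[X4→φ7] = [11, 13]
r2 m[X5→φ0] = [5824, 19250]
r2 m[X5→φ1] = [6272, 17500]
r2 m[X5→φ2] = [20384, 19250]
r2 m[X5→φ4] = [20384, 38500]
r2 m[X5→φ5] = [20384, 27500]
r2 m[X5→φ6] = [11648, 38500]
r3 m[φ0→X9] = [144620, 129416]
r3 m[φ0→X5] = [60, 38]
r3 m[φ1→X4] = [102676, 171360]
r3 m[φ1→X5] = [18, 19]
r3 m[φ2→X11] = [116634, 157402]
r3 m[φ2→X5] = [4, 10]
r3 m[φ3→X9] = [3, 5]
r3 m[φ4→X5] = [4, 5]
r3 m[φ5→X5] = [4, 7]
r3 m[φ6→X5] = [7, 5]
r3 m[φ7→X4] = [1, 2]
r3 m[X9→φ0] = [3, 5]
r3 m[X9→φ3] = [11, 13]
r3 m[X11→φ2] = [1, 1]
r3 m[X4→φ1] = [1, 2]
r3 m[X4→φ7] = [11, 13]
r3 m[X5→φ0] = [5824, 19250]
r3 m[X5→φ1] = [6272, 17500]
r3 m[X5→φ2] = [20384, 19250]
r3 m[X5→φ4] = [20384, 38500]
r3 m[X5→φ5] = [20384, 27500]
r3 m[X5→φ6] = [11648, 38500]
r4 m[φ0→X9] = [144620, 129416]
r4 m[φ0→X5] = [60, 38]
r4 m[φ1→X4] = [102676, 171360]
r4 m[φ1→X5] = [18, 19]
r4 m[φ2→X11] = [116634, 157402]
r4 m[φ2→X5] = [4, 10]
r4 m[φ3→X9] = [3, 5]
r4 m[φ4→X5] = [4, 5]
r4 m[φ5→X5] = [4, 7]
r4 m[φ6→X5] = [7, 5]
r4 m[φ7→X4] = [1, 2]
r4 m[X9→φ0] = [3, 5]
r4 m[X9→φ3] = [144620, 129416]
r4 m[X11→φ2] = [1, 1]
r4 m[X4→φ1] = [1, 2]
r4 m[X4→φ7] = [102676, 171360]
r4 m[X5→φ0] = [8064, 33250]
r4 m[X5→φ1] = [26880, 66500]
r4 m[X5→φ2] = [120960, 126350]
r4 m[X5→φ4] = [120960, 252700]
r4 m[X5→φ5] = [120960, 180500]
r4 m[X5→φ6] = [69120, 252700]
r5 m[φ0→X9] = [239820, 205576]
r5 m[φ0→X5] = [60, 38]
r5 m[φ1→X4] = [414540, 666400]
r5 m[φ1→X5] = [18, 19]
r5 m[φ2→X11] = [752710, 994630]
r5 m[φ2→X5] = [4, 10]
r5 m[φ3→X9] = [3, 5]
r5 m[φ4→X5] = [4, 5]
r5 m[φ5→X5] = [4, 7]
r5 m[φ6→X5] = [7, 5]
r5 m[φ7→X4] = [1, 2]
r5 m[X9→φ0] = [3, 5]
r5 m[X9→φ3] = [144620, 129416]
r5 m[X11→φ2] = [1, 1]
r5 m[X4→φ1] = [1, 2]
r5 m[X4→φ7] = [102676, 171360]
r5 m[X5→φ0] = [8064, 33250]
r5 m[X5→φ1] = [26880, 66500]
r5 m[X5→φ2] = [120960, 126350]
r5 m[X5→φ4] = [120960, 252700]
r5 m[X5→φ5] = [120960, 180500]
r5 m[X5→φ6] = [69120, 252700]
r6 m[φ0→X9] = [239820, 205576]
r6 m[φ0→X5] = [60, 38]
r6 m[φ1→X4] = [414540, 666400]
r6 m[φ1→X5] = [18, 19]
r6 m[φ2→X11] = [752710, 994630]
r6 m[φ2→X5] = [4, 10]
r6 m[φ3→X9] = [3, 5]
r6 m[φ4→X5] = [4, 5]
r6 m[φ5→X5] = [4, 7]
r6 m[φ6→X5] = [7, 5]
r6 m[φ7→X4] = [1, 2]
r6 m[X9→φ0] = [3, 5]
r6 m[X9→φ3] = [239820, 205576]
r6 m[X11→φ2] = [1, 1]
r6 m[X4→φ1] = [1, 2]
r6 m[X4→φ7] = [414540, 666400]
r6 m[X5→φ0] = [8064, 33250]
r6 m[X5→φ1] = [26880, 66500]
r6 m[X5→φ2] = [120960, 126350]
r6 m[X5→φ4] = [120960, 252700]
r6 m[X5→φ5] = [120960, 180500]
r6 m[X5→φ6] = [69120, 252700]
r7 m[φ0→X9] = [239820, 205576]
r7 m[φ0→X5] = [60, 38]
r7 m[φ1→X4] = [414540, 666400]
r7 m[φ1→X5] = [18, 19]
r7 m[φ2→X11] = [752710, 994630]
r7 m[φ2→X5] = [4, 10]
r7 m[φ3→X9] = [3, 5]
r7 m[φ4→X5] = [4, 5]
r7 m[φ5→X5] = [4, 7]
r7 m[φ6→X5] = [7, 5]
r7 m[φ7→X4] = [1, 2]
r7 m[X9→φ0] = [3, 5]
r7 m[X9→φ3] = [239820, 205576]
r7 m[X11→φ2] = [1, 1]
r7 m[X4→φ1] = [1, 2]
r7 m[X4→φ7] = [414540, 666400]
r7 m[X5→φ0] = [8064, 33250]
r7 m[X5→φ1] = [26880, 66500]
r7 m[X5→φ2] = [120960, 126350]
r7 m[X5→φ4] = [120960, 252700]
r7 m[X5→φ5] = [120960, 180500]
r7 m[X5→φ6] = [69120, 252700]
fixed point reached at round 7
b[X4] = ⊗ incoming = [414540, 1332800]

b[X4] = [414540, 1332800]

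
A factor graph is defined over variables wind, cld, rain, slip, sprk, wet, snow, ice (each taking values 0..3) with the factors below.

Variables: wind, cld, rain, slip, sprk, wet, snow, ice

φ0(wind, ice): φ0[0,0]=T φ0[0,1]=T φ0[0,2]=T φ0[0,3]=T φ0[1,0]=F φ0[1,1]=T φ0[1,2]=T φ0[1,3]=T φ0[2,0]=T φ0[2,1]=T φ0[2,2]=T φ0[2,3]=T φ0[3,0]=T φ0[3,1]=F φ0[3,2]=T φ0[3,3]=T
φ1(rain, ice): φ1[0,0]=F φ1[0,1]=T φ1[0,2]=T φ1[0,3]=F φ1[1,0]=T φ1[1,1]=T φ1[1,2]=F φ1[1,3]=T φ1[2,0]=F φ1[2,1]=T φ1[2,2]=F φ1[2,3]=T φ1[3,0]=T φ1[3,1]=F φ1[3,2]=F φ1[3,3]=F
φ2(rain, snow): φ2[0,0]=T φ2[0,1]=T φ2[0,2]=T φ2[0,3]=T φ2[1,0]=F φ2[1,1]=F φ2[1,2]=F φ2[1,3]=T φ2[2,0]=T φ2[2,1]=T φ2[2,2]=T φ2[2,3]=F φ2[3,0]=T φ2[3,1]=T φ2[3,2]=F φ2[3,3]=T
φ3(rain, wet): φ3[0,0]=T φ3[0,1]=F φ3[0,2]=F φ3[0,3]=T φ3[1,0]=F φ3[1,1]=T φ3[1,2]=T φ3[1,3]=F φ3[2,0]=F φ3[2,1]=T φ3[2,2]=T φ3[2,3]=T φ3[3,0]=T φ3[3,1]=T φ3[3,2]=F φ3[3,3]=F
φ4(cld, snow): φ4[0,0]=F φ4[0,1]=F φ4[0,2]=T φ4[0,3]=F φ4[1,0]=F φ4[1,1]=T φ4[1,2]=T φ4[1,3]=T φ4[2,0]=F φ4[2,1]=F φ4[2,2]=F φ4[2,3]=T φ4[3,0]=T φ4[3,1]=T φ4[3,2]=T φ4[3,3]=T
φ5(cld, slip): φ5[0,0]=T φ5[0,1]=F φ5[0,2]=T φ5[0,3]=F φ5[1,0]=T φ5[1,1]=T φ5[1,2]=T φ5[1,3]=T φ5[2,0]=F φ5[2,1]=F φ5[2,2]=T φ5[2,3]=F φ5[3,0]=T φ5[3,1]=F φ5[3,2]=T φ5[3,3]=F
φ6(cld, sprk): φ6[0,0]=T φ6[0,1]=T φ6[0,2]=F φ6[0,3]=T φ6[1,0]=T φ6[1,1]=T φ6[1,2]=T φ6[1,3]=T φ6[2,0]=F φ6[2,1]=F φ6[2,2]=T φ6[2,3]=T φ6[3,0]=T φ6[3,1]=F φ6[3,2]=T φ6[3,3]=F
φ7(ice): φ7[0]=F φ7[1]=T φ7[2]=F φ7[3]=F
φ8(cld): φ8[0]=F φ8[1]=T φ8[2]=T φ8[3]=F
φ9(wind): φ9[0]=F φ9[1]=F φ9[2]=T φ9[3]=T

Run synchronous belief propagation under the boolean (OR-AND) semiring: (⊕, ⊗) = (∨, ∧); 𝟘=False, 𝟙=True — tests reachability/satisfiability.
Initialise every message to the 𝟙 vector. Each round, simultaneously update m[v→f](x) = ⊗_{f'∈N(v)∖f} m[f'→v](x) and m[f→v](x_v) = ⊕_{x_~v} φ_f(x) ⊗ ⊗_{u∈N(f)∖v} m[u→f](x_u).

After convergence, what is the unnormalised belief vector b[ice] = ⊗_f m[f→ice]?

init: all messages = 𝟙 over 4 values
r1 m[φ0→wind] = [T, T, T, T]
r1 m[φ0→ice] = [T, T, T, T]
r1 m[φ1→rain] = [T, T, T, T]
r1 m[φ1→ice] = [T, T, T, T]
r1 m[φ2→rain] = [T, T, T, T]
r1 m[φ2→snow] = [T, T, T, T]
r1 m[φ3→rain] = [T, T, T, T]
r1 m[φ3→wet] = [T, T, T, T]
r1 m[φ4→cld] = [T, T, T, T]
r1 m[φ4→snow] = [T, T, T, T]
r1 m[φ5→cld] = [T, T, T, T]
r1 m[φ5→slip] = [T, T, T, T]
r1 m[φ6→cld] = [T, T, T, T]
r1 m[φ6→sprk] = [T, T, T, T]
r1 m[φ7→ice] = [F, T, F, F]
r1 m[φ8→cld] = [F, T, T, F]
r1 m[φ9→wind] = [F, F, T, T]
r1 m[wind→φ0] = [T, T, T, T]
r1 m[wind→φ9] = [T, T, T, T]
r1 m[cld→φ4] = [T, T, T, T]
r1 m[cld→φ5] = [T, T, T, T]
r1 m[cld→φ6] = [T, T, T, T]
r1 m[cld→φ8] = [T, T, T, T]
r1 m[rain→φ1] = [T, T, T, T]
r1 m[rain→φ2] = [T, T, T, T]
r1 m[rain→φ3] = [T, T, T, T]
r1 m[slip→φ5] = [T, T, T, T]
r1 m[sprk→φ6] = [T, T, T, T]
r1 m[wet→φ3] = [T, T, T, T]
r1 m[snow→φ2] = [T, T, T, T]
r1 m[snow→φ4] = [T, T, T, T]
r1 m[ice→φ0] = [T, T, T, T]
r1 m[ice→φ1] = [T, T, T, T]
r1 m[ice→φ7] = [T, T, T, T]
r2 m[φ0→wind] = [T, T, T, T]
r2 m[φ0→ice] = [T, T, T, T]
r2 m[φ1→rain] = [T, T, T, T]
r2 m[φ1→ice] = [T, T, T, T]
r2 m[φ2→rain] = [T, T, T, T]
r2 m[φ2→snow] = [T, T, T, T]
r2 m[φ3→rain] = [T, T, T, T]
r2 m[φ3→wet] = [T, T, T, T]
r2 m[φ4→cld] = [T, T, T, T]
r2 m[φ4→snow] = [T, T, T, T]
r2 m[φ5→cld] = [T, T, T, T]
r2 m[φ5→slip] = [T, T, T, T]
r2 m[φ6→cld] = [T, T, T, T]
r2 m[φ6→sprk] = [T, T, T, T]
r2 m[φ7→ice] = [F, T, F, F]
r2 m[φ8→cld] = [F, T, T, F]
r2 m[φ9→wind] = [F, F, T, T]
r2 m[wind→φ0] = [F, F, T, T]
r2 m[wind→φ9] = [T, T, T, T]
r2 m[cld→φ4] = [F, T, T, F]
r2 m[cld→φ5] = [F, T, T, F]
r2 m[cld→φ6] = [F, T, T, F]
r2 m[cld→φ8] = [T, T, T, T]
r2 m[rain→φ1] = [T, T, T, T]
r2 m[rain→φ2] = [T, T, T, T]
r2 m[rain→φ3] = [T, T, T, T]
r2 m[slip→φ5] = [T, T, T, T]
r2 m[sprk→φ6] = [T, T, T, T]
r2 m[wet→φ3] = [T, T, T, T]
r2 m[snow→φ2] = [T, T, T, T]
r2 m[snow→φ4] = [T, T, T, T]
r2 m[ice→φ0] = [F, T, F, F]
r2 m[ice→φ1] = [F, T, F, F]
r2 m[ice→φ7] = [T, T, T, T]
r3 m[φ0→wind] = [T, T, T, F]
r3 m[φ0→ice] = [T, T, T, T]
r3 m[φ1→rain] = [T, T, T, F]
r3 m[φ1→ice] = [T, T, T, T]
r3 m[φ2→rain] = [T, T, T, T]
r3 m[φ2→snow] = [T, T, T, T]
r3 m[φ3→rain] = [T, T, T, T]
r3 m[φ3→wet] = [T, T, T, T]
r3 m[φ4→cld] = [T, T, T, T]
r3 m[φ4→snow] = [F, T, T, T]
r3 m[φ5→cld] = [T, T, T, T]
r3 m[φ5→slip] = [T, T, T, T]
r3 m[φ6→cld] = [T, T, T, T]
r3 m[φ6→sprk] = [T, T, T, T]
r3 m[φ7→ice] = [F, T, F, F]
r3 m[φ8→cld] = [F, T, T, F]
r3 m[φ9→wind] = [F, F, T, T]
r3 m[wind→φ0] = [F, F, T, T]
r3 m[wind→φ9] = [T, T, T, T]
r3 m[cld→φ4] = [F, T, T, F]
r3 m[cld→φ5] = [F, T, T, F]
r3 m[cld→φ6] = [F, T, T, F]
r3 m[cld→φ8] = [T, T, T, T]
r3 m[rain→φ1] = [T, T, T, T]
r3 m[rain→φ2] = [T, T, T, T]
r3 m[rain→φ3] = [T, T, T, T]
r3 m[slip→φ5] = [T, T, T, T]
r3 m[sprk→φ6] = [T, T, T, T]
r3 m[wet→φ3] = [T, T, T, T]
r3 m[snow→φ2] = [T, T, T, T]
r3 m[snow→φ4] = [T, T, T, T]
r3 m[ice→φ0] = [F, T, F, F]
r3 m[ice→φ1] = [F, T, F, F]
r3 m[ice→φ7] = [T, T, T, T]
r4 m[φ0→wind] = [T, T, T, F]
r4 m[φ0→ice] = [T, T, T, T]
r4 m[φ1→rain] = [T, T, T, F]
r4 m[φ1→ice] = [T, T, T, T]
r4 m[φ2→rain] = [T, T, T, T]
r4 m[φ2→snow] = [T, T, T, T]
r4 m[φ3→rain] = [T, T, T, T]
r4 m[φ3→wet] = [T, T, T, T]
r4 m[φ4→cld] = [T, T, T, T]
r4 m[φ4→snow] = [F, T, T, T]
r4 m[φ5→cld] = [T, T, T, T]
r4 m[φ5→slip] = [T, T, T, T]
r4 m[φ6→cld] = [T, T, T, T]
r4 m[φ6→sprk] = [T, T, T, T]
r4 m[φ7→ice] = [F, T, F, F]
r4 m[φ8→cld] = [F, T, T, F]
r4 m[φ9→wind] = [F, F, T, T]
r4 m[wind→φ0] = [F, F, T, T]
r4 m[wind→φ9] = [T, T, T, F]
r4 m[cld→φ4] = [F, T, T, F]
r4 m[cld→φ5] = [F, T, T, F]
r4 m[cld→φ6] = [F, T, T, F]
r4 m[cld→φ8] = [T, T, T, T]
r4 m[rain→φ1] = [T, T, T, T]
r4 m[rain→φ2] = [T, T, T, F]
r4 m[rain→φ3] = [T, T, T, F]
r4 m[slip→φ5] = [T, T, T, T]
r4 m[sprk→φ6] = [T, T, T, T]
r4 m[wet→φ3] = [T, T, T, T]
r4 m[snow→φ2] = [F, T, T, T]
r4 m[snow→φ4] = [T, T, T, T]
r4 m[ice→φ0] = [F, T, F, F]
r4 m[ice→φ1] = [F, T, F, F]
r4 m[ice→φ7] = [T, T, T, T]
r5 m[φ0→wind] = [T, T, T, F]
r5 m[φ0→ice] = [T, T, T, T]
r5 m[φ1→rain] = [T, T, T, F]
r5 m[φ1→ice] = [T, T, T, T]
r5 m[φ2→rain] = [T, T, T, T]
r5 m[φ2→snow] = [T, T, T, T]
r5 m[φ3→rain] = [T, T, T, T]
r5 m[φ3→wet] = [T, T, T, T]
r5 m[φ4→cld] = [T, T, T, T]
r5 m[φ4→snow] = [F, T, T, T]
r5 m[φ5→cld] = [T, T, T, T]
r5 m[φ5→slip] = [T, T, T, T]
r5 m[φ6→cld] = [T, T, T, T]
r5 m[φ6→sprk] = [T, T, T, T]
r5 m[φ7→ice] = [F, T, F, F]
r5 m[φ8→cld] = [F, T, T, F]
r5 m[φ9→wind] = [F, F, T, T]
r5 m[wind→φ0] = [F, F, T, T]
r5 m[wind→φ9] = [T, T, T, F]
r5 m[cld→φ4] = [F, T, T, F]
r5 m[cld→φ5] = [F, T, T, F]
r5 m[cld→φ6] = [F, T, T, F]
r5 m[cld→φ8] = [T, T, T, T]
r5 m[rain→φ1] = [T, T, T, T]
r5 m[rain→φ2] = [T, T, T, F]
r5 m[rain→φ3] = [T, T, T, F]
r5 m[slip→φ5] = [T, T, T, T]
r5 m[sprk→φ6] = [T, T, T, T]
r5 m[wet→φ3] = [T, T, T, T]
r5 m[snow→φ2] = [F, T, T, T]
r5 m[snow→φ4] = [T, T, T, T]
r5 m[ice→φ0] = [F, T, F, F]
r5 m[ice→φ1] = [F, T, F, F]
r5 m[ice→φ7] = [T, T, T, T]
fixed point reached at round 5
b[ice] = ⊗ incoming = [F, T, F, F]

b[ice] = [F, T, F, F]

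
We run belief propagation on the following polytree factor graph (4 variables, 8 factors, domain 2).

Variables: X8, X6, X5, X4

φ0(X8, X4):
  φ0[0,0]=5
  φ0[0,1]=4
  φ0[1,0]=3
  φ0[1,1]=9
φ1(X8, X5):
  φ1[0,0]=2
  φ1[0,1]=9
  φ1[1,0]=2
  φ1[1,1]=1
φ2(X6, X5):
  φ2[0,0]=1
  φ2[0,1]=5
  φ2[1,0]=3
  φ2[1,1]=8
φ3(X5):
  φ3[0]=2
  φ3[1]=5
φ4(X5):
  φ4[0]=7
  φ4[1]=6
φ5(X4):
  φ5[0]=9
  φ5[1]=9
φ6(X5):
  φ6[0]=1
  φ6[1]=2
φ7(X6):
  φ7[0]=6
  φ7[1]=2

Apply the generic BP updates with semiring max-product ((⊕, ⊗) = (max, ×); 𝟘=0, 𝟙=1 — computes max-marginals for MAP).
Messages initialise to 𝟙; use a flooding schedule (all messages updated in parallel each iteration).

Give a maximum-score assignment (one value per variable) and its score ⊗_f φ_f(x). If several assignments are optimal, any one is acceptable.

init: all messages = 𝟙 over 2 values
r1 m[φ0→X8] = [5, 9]
r1 m[φ0→X4] = [5, 9]
r1 m[φ1→X8] = [9, 2]
r1 m[φ1→X5] = [2, 9]
r1 m[φ2→X6] = [5, 8]
r1 m[φ2→X5] = [3, 8]
r1 m[φ3→X5] = [2, 5]
r1 m[φ4→X5] = [7, 6]
r1 m[φ5→X4] = [9, 9]
r1 m[φ6→X5] = [1, 2]
r1 m[φ7→X6] = [6, 2]
r1 m[X8→φ0] = [1, 1]
r1 m[X8→φ1] = [1, 1]
r1 m[X6→φ2] = [1, 1]
r1 m[X6→φ7] = [1, 1]
r1 m[X5→φ1] = [1, 1]
r1 m[X5→φ2] = [1, 1]
r1 m[X5→φ3] = [1, 1]
r1 m[X5→φ4] = [1, 1]
r1 m[X5→φ6] = [1, 1]
r1 m[X4→φ0] = [1, 1]
r1 m[X4→φ5] = [1, 1]
r2 m[φ0→X8] = [5, 9]
r2 m[φ0→X4] = [5, 9]
r2 m[φ1→X8] = [9, 2]
r2 m[φ1→X5] = [2, 9]
r2 m[φ2→X6] = [5, 8]
r2 m[φ2→X5] = [3, 8]
r2 m[φ3→X5] = [2, 5]
r2 m[φ4→X5] = [7, 6]
r2 m[φ5→X4] = [9, 9]
r2 m[φ6→X5] = [1, 2]
r2 m[φ7→X6] = [6, 2]
r2 m[X8→φ0] = [9, 2]
r2 m[X8→φ1] = [5, 9]
r2 m[X6→φ2] = [6, 2]
r2 m[X6→φ7] = [5, 8]
r2 m[X5→φ1] = [42, 480]
r2 m[X5→φ2] = [28, 540]
r2 m[X5→φ3] = [42, 864]
r2 m[X5→φ4] = [12, 720]
r2 m[X5→φ6] = [84, 2160]
r2 m[X4→φ0] = [9, 9]
r2 m[X4→φ5] = [5, 9]
r3 m[φ0→X8] = [45, 81]
r3 m[φ0→X4] = [45, 36]
r3 m[φ1→X8] = [4320, 480]
r3 m[φ1→X5] = [18, 45]
r3 m[φ2→X6] = [2700, 4320]
r3 m[φ2→X5] = [6, 30]
r3 m[φ3→X5] = [2, 5]
r3 m[φ4→X5] = [7, 6]
r3 m[φ5→X4] = [9, 9]
r3 m[φ6→X5] = [1, 2]
r3 m[φ7→X6] = [6, 2]
r3 m[X8→φ0] = [9, 2]
r3 m[X8→φ1] = [5, 9]
r3 m[X6→φ2] = [6, 2]
r3 m[X6→φ7] = [5, 8]
r3 m[X5→φ1] = [42, 480]
r3 m[X5→φ2] = [28, 540]
r3 m[X5→φ3] = [42, 864]
r3 m[X5→φ4] = [12, 720]
r3 m[X5→φ6] = [84, 2160]
r3 m[X4→φ0] = [9, 9]
r3 m[X4→φ5] = [5, 9]
r4 m[φ0→X8] = [45, 81]
r4 m[φ0→X4] = [45, 36]
r4 m[φ1→X8] = [4320, 480]
r4 m[φ1→X5] = [18, 45]
r4 m[φ2→X6] = [2700, 4320]
r4 m[φ2→X5] = [6, 30]
r4 m[φ3→X5] = [2, 5]
r4 m[φ4→X5] = [7, 6]
r4 m[φ5→X4] = [9, 9]
r4 m[φ6→X5] = [1, 2]
r4 m[φ7→X6] = [6, 2]
r4 m[X8→φ0] = [4320, 480]
r4 m[X8→φ1] = [45, 81]
r4 m[X6→φ2] = [6, 2]
r4 m[X6→φ7] = [2700, 4320]
r4 m[X5→φ1] = [84, 1800]
r4 m[X5→φ2] = [252, 2700]
r4 m[X5→φ3] = [756, 16200]
r4 m[X5→φ4] = [216, 13500]
r4 m[X5→φ6] = [1512, 40500]
r4 m[X4→φ0] = [9, 9]
r4 m[X4→φ5] = [45, 36]
r5 m[φ0→X8] = [45, 81]
r5 m[φ0→X4] = [21600, 17280]
r5 m[φ1→X8] = [16200, 1800]
r5 m[φ1→X5] = [162, 405]
r5 m[φ2→X6] = [13500, 21600]
r5 m[φ2→X5] = [6, 30]
r5 m[φ3→X5] = [2, 5]
r5 m[φ4→X5] = [7, 6]
r5 m[φ5→X4] = [9, 9]
r5 m[φ6→X5] = [1, 2]
r5 m[φ7→X6] = [6, 2]
r5 m[X8→φ0] = [4320, 480]
r5 m[X8→φ1] = [45, 81]
r5 m[X6→φ2] = [6, 2]
r5 m[X6→φ7] = [2700, 4320]
r5 m[X5→φ1] = [84, 1800]
r5 m[X5→φ2] = [252, 2700]
r5 m[X5→φ3] = [756, 16200]
r5 m[X5→φ4] = [216, 13500]
r5 m[X5→φ6] = [1512, 40500]
r5 m[X4→φ0] = [9, 9]
r5 m[X4→φ5] = [45, 36]
r6 m[φ0→X8] = [45, 81]
r6 m[φ0→X4] = [21600, 17280]
r6 m[φ1→X8] = [16200, 1800]
r6 m[φ1→X5] = [162, 405]
r6 m[φ2→X6] = [13500, 21600]
r6 m[φ2→X5] = [6, 30]
r6 m[φ3→X5] = [2, 5]
r6 m[φ4→X5] = [7, 6]
r6 m[φ5→X4] = [9, 9]
r6 m[φ6→X5] = [1, 2]
r6 m[φ7→X6] = [6, 2]
r6 m[X8→φ0] = [16200, 1800]
r6 m[X8→φ1] = [45, 81]
r6 m[X6→φ2] = [6, 2]
r6 m[X6→φ7] = [13500, 21600]
r6 m[X5→φ1] = [84, 1800]
r6 m[X5→φ2] = [2268, 24300]
r6 m[X5→φ3] = [6804, 145800]
r6 m[X5→φ4] = [1944, 121500]
r6 m[X5→φ6] = [13608, 364500]
r6 m[X4→φ0] = [9, 9]
r6 m[X4→φ5] = [21600, 17280]
r7 m[φ0→X8] = [45, 81]
r7 m[φ0→X4] = [81000, 64800]
r7 m[φ1→X8] = [16200, 1800]
r7 m[φ1→X5] = [162, 405]
r7 m[φ2→X6] = [121500, 194400]
r7 m[φ2→X5] = [6, 30]
r7 m[φ3→X5] = [2, 5]
r7 m[φ4→X5] = [7, 6]
r7 m[φ5→X4] = [9, 9]
r7 m[φ6→X5] = [1, 2]
r7 m[φ7→X6] = [6, 2]
r7 m[X8→φ0] = [16200, 1800]
r7 m[X8→φ1] = [45, 81]
r7 m[X6→φ2] = [6, 2]
r7 m[X6→φ7] = [13500, 21600]
r7 m[X5→φ1] = [84, 1800]
r7 m[X5→φ2] = [2268, 24300]
r7 m[X5→φ3] = [6804, 145800]
r7 m[X5→φ4] = [1944, 121500]
r7 m[X5→φ6] = [13608, 364500]
r7 m[X4→φ0] = [9, 9]
r7 m[X4→φ5] = [21600, 17280]
r8 m[φ0→X8] = [45, 81]
r8 m[φ0→X4] = [81000, 64800]
r8 m[φ1→X8] = [16200, 1800]
r8 m[φ1→X5] = [162, 405]
r8 m[φ2→X6] = [121500, 194400]
r8 m[φ2→X5] = [6, 30]
r8 m[φ3→X5] = [2, 5]
r8 m[φ4→X5] = [7, 6]
r8 m[φ5→X4] = [9, 9]
r8 m[φ6→X5] = [1, 2]
r8 m[φ7→X6] = [6, 2]
r8 m[X8→φ0] = [16200, 1800]
r8 m[X8→φ1] = [45, 81]
r8 m[X6→φ2] = [6, 2]
r8 m[X6→φ7] = [121500, 194400]
r8 m[X5→φ1] = [84, 1800]
r8 m[X5→φ2] = [2268, 24300]
r8 m[X5→φ3] = [6804, 145800]
r8 m[X5→φ4] = [1944, 121500]
r8 m[X5→φ6] = [13608, 364500]
r8 m[X4→φ0] = [9, 9]
r8 m[X4→φ5] = [81000, 64800]
r9 m[φ0→X8] = [45, 81]
r9 m[φ0→X4] = [81000, 64800]
r9 m[φ1→X8] = [16200, 1800]
r9 m[φ1→X5] = [162, 405]
r9 m[φ2→X6] = [121500, 194400]
r9 m[φ2→X5] = [6, 30]
r9 m[φ3→X5] = [2, 5]
r9 m[φ4→X5] = [7, 6]
r9 m[φ5→X4] = [9, 9]
r9 m[φ6→X5] = [1, 2]
r9 m[φ7→X6] = [6, 2]
r9 m[X8→φ0] = [16200, 1800]
r9 m[X8→φ1] = [45, 81]
r9 m[X6→φ2] = [6, 2]
r9 m[X6→φ7] = [121500, 194400]
r9 m[X5→φ1] = [84, 1800]
r9 m[X5→φ2] = [2268, 24300]
r9 m[X5→φ3] = [6804, 145800]
r9 m[X5→φ4] = [1944, 121500]
r9 m[X5→φ6] = [13608, 364500]
r9 m[X4→φ0] = [9, 9]
r9 m[X4→φ5] = [81000, 64800]
fixed point reached at round 9
traceback from X8: (X8=0, X6=0, X5=1, X4=0), score=729000

assignment: (X8=0, X6=0, X5=1, X4=0); score = 729000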